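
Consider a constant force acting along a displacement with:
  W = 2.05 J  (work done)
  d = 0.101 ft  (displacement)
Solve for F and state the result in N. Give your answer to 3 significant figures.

66.6 N

Rearranging: F = W/d.
W = 2.05 J; d = 0.101 ft = 0.03078 m.
F = 66.59 N  (the unit combination reduces to kg·m/s² = N)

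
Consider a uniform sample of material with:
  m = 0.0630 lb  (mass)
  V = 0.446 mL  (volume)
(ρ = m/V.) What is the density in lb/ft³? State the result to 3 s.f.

4000 lb/ft³

ρ is given directly by: ρ = m/V.
m = 0.0630 lb = 0.02858 kg; V = 0.446 mL = 4.460×10^-7 m³.
ρ = 64072 kg/m³
64072 kg/m³ × (1 lb/ft³ / 16.02 kg/m³) = 4000 lb/ft³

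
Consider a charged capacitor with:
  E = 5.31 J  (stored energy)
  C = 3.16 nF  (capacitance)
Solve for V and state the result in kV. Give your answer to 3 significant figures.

Solving E = ½C·V² for V: V = √(2E/C).
E = 5.31 J; C = 3.16 nF = 3.160×10^-9 F.
V = 57972 V
57972 V × (1 kV / 1000 V) = 57.97 kV

58.0 kV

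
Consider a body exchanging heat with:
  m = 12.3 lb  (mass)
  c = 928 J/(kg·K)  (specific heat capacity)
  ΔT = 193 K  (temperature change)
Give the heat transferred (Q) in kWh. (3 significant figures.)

0.278 kWh

Directly: Q = mcΔT.
m = 12.3 lb = 5.579 kg; c = 928 J/(kg·K); ΔT = 193 K.
Q = 9.993×10^5 J
9.993×10^5 J × (1 kWh / 3.600×10^6 J) = 0.2776 kWh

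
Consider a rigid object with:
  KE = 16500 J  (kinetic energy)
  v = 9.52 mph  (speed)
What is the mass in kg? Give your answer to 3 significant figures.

1820 kg

Rearranging: m = 2·KE/v².
KE = 16500 J; v = 9.52 mph = 4.256 m/s.
m = 1822 kg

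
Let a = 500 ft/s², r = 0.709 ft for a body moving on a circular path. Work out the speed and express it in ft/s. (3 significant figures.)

18.8 ft/s

Rearranging: v = √(a·r).
a = 500 ft/s² = 152.4 m/s²; r = 0.709 ft = 0.2161 m.
v = 5.739 m/s
5.739 m/s × (1 ft/s / 0.3048 m/s) = 18.83 ft/s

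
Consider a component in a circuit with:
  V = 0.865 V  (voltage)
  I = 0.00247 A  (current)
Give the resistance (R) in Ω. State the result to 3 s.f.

350 Ω

Rearranging V = I·R for R: R = V/I.
V = 0.865 V; I = 0.00247 A.
R = 350.2 Ω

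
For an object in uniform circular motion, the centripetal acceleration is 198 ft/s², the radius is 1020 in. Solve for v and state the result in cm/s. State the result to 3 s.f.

Rearranging: v = √(a·r).
a = 198 ft/s² = 60.35 m/s²; r = 1020 in = 25.91 m.
v = 39.54 m/s
39.54 m/s × (1 cm/s / 0.01000 m/s) = 3954 cm/s

3950 cm/s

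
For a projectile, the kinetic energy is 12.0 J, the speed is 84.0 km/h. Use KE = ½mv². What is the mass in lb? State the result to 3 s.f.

0.0972 lb

Rearranging: m = 2·KE/v².
KE = 12.0 J; v = 84.0 km/h = 23.33 m/s.
m = 0.04408 kg
0.04408 kg × (1 lb / 0.4536 kg) = 0.09718 lb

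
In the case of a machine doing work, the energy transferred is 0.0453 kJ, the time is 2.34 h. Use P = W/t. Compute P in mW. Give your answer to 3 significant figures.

5.38 mW

P is given directly by: P = W/t.
W = 0.0453 kJ = 45.30 J; t = 2.34 h = 8424 s.
P = 0.005377 W
0.005377 W × (1 mW / 0.001000 W) = 5.377 mW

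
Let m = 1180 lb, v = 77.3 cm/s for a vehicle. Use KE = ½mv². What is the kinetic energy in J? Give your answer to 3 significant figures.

160 J

Directly: KE = ½mv².
m = 1180 lb = 535.2 kg; v = 77.3 cm/s = 0.7730 m/s.
KE = 159.9 J  (the unit combination reduces to kg·m²/s² = J)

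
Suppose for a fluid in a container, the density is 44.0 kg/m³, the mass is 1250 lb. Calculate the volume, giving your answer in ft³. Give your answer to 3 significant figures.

Solving ρ = m/V for V: V = m/ρ.
ρ = 44.0 kg/m³; m = 1250 lb = 567.0 kg.
V = 12.89 m³
12.89 m³ × (1 ft³ / 0.02832 m³) = 455.1 ft³

455 ft³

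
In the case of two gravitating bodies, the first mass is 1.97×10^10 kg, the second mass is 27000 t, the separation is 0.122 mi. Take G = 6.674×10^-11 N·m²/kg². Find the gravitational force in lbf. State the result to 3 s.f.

From Newton's law of gravitation: F = Gm₁m₂/r².
m₁ = 1.97×10^10 kg; m₂ = 27000 t = 2.700×10^7 kg; r = 0.122 mi = 196.3 m; G = 6.674×10^-11 N·m²/kg².
F = 920.9 N  (the unit combination reduces to kg·m/s² = N)
920.9 N × (1 lbf / 4.448 N) = 207.0 lbf

207 lbf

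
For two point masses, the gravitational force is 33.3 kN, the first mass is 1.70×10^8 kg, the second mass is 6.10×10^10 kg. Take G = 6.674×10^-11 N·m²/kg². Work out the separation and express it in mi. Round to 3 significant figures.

From Newton's law of gravitation: r = √(G·m₁m₂/F).
F = 33.3 kN = 33300 N; m₁ = 1.70×10^8 kg; m₂ = 6.10×10^10 kg; G = 6.674×10^-11 N·m²/kg².
r = 144.2 m
144.2 m × (1 mi / 1609 m) = 0.08958 mi

0.0896 mi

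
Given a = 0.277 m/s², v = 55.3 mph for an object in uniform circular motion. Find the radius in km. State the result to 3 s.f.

Rearranging: r = v²/a.
a = 0.277 m/s²; v = 55.3 mph = 24.72 m/s.
r = 2206 m
2206 m × (1 km / 1000 m) = 2.206 km

2.21 km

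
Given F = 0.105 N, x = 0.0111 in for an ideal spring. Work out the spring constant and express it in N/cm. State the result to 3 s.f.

3.72 N/cm

From Hooke's law: k = F/x.
F = 0.105 N; x = 0.0111 in = 2.819×10^-4 m.
k = 372.4 N/m
372.4 N/m × (1 N/cm / 100.0 N/m) = 3.724 N/cm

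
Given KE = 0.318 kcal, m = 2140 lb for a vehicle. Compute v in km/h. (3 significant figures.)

Solving KE = ½mv² for v: v = √(2·KE/m).
KE = 0.318 kcal = 1331 J; m = 2140 lb = 970.7 kg.
v = 1.656 m/s
1.656 m/s × (1 km/h / 0.2778 m/s) = 5.961 km/h

5.96 km/h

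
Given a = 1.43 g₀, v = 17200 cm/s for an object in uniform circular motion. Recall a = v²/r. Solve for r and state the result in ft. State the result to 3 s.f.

Rearranging a = v²/r for r: r = v²/a.
a = 1.43 g₀ = 14.02 m/s²; v = 17200 cm/s = 172.0 m/s.
r = 2110 m
2110 m × (1 ft / 0.3048 m) = 6921 ft

6920 ft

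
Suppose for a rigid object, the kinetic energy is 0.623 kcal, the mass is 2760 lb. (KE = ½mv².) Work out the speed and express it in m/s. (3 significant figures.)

Solving KE = ½mv² for v: v = √(2·KE/m).
KE = 0.623 kcal = 2607 J; m = 2760 lb = 1252 kg.
v = 2.041 m/s

2.04 m/s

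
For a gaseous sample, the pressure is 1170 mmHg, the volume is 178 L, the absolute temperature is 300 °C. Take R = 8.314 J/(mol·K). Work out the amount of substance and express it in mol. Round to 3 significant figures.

5.83 mol

Rearranging: n = PV/(RT).
P = 1170 mmHg = 1.560×10^5 Pa; V = 178 L = 0.1780 m³; T = 300 °C = 573.1 K; R = 8.314 J/(mol·K).
n = 5.827 mol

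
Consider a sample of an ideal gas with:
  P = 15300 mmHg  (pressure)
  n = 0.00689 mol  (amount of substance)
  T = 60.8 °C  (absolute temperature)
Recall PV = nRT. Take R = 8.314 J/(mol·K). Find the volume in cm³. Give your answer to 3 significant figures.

From the ideal-gas law: V = nRT/P.
P = 15300 mmHg = 2.040×10^6 Pa; n = 0.00689 mol; T = 60.8 °C = 333.9 K; R = 8.314 J/(mol·K).
V = 9.378×10^-6 m³
9.378×10^-6 m³ × (1 cm³ / 1.000×10^-6 m³) = 9.378 cm³

9.38 cm³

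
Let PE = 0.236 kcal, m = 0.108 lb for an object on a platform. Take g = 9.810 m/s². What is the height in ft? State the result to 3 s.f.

Rearranging PE = m·g·h for h: h = PE/(m·g).
PE = 0.236 kcal = 987.4 J; m = 0.108 lb = 0.04899 kg; g = 9.810 m/s².
h = 2055 m
2055 m × (1 ft / 0.3048 m) = 6741 ft

6740 ft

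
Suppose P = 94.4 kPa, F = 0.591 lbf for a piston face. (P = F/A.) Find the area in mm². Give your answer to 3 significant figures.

Rearranging P = F/A for A: A = F/P.
P = 94.4 kPa = 94400 Pa; F = 0.591 lbf = 2.629 N.
A = 2.785×10^-5 m²
2.785×10^-5 m² × (1 mm² / 1.000×10^-6 m²) = 27.85 mm²

27.8 mm²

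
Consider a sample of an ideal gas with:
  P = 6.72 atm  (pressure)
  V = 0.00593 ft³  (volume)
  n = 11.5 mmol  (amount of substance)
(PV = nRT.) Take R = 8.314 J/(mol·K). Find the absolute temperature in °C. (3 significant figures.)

From the ideal-gas law: T = PV/(nR).
P = 6.72 atm = 6.809×10^5 Pa; V = 0.00593 ft³ = 1.679×10^-4 m³; n = 11.5 mmol = 0.01150 mol; R = 8.314 J/(mol·K).
T = 1196 K
1196 K − 273.15 = 922.7 °C

923 °C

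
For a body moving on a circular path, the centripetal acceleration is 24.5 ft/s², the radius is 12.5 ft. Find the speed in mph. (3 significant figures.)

Solving a = v²/r for v: v = √(a·r).
a = 24.5 ft/s² = 7.468 m/s²; r = 12.5 ft = 3.810 m.
v = 5.334 m/s
5.334 m/s × (1 mph / 0.4470 m/s) = 11.93 mph

11.9 mph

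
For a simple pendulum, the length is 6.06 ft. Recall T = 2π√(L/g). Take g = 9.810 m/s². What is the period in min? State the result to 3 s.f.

0.0454 min

Directly: T = 2π√(L/g).
L = 6.06 ft = 1.847 m; g = 9.810 m/s².
T = 2.726 s
2.726 s × (1 min / 60.00 s) = 0.04544 min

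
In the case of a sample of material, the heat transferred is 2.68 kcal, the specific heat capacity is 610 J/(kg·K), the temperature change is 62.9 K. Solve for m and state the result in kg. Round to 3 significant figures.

Solving Q = m·c·ΔT for m: m = Q/(c·ΔT).
Q = 2.68 kcal = 11213 J; c = 610 J/(kg·K); ΔT = 62.9 K.
m = 0.2922 kg

0.292 kg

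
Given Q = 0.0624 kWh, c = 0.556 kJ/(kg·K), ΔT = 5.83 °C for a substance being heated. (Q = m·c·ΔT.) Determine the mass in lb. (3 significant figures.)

153 lb

Rearranging: m = Q/(c·ΔT).
Q = 0.0624 kWh = 2.246×10^5 J; c = 0.556 kJ/(kg·K) = 556.0 J/(kg·K); ΔT = 5.83 °C = 5.830 K.
m = 69.30 kg
69.30 kg × (1 lb / 0.4536 kg) = 152.8 lb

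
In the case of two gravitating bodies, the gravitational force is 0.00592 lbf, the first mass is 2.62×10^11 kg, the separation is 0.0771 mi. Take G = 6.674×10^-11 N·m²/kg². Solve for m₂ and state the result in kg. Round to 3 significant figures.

23.2 kg

From Newton's law of gravitation: m₂ = F·r²/(G·m₁).
F = 0.00592 lbf = 0.02633 N; m₁ = 2.62×10^11 kg; r = 0.0771 mi = 124.1 m; G = 6.674×10^-11 N·m²/kg².
m₂ = 23.19 kg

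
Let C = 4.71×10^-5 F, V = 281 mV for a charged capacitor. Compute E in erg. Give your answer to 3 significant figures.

E is given directly by: E = ½CV².
C = 4.71×10^-5 F; V = 281 mV = 0.2810 V.
E = 1.860×10^-6 J
1.860×10^-6 J × (1 erg / 1.000×10^-7 J) = 18.60 erg

18.6 erg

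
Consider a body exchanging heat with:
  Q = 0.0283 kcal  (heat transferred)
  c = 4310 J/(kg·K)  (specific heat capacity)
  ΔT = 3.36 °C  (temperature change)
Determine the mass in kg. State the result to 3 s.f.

Solving Q = m·c·ΔT for m: m = Q/(c·ΔT).
Q = 0.0283 kcal = 118.4 J; c = 4310 J/(kg·K); ΔT = 3.36 °C = 3.360 K.
m = 0.008176 kg

0.00818 kg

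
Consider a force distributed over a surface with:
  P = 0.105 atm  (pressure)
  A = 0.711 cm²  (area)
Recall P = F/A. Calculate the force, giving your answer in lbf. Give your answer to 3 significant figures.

Solving P = F/A for F: F = P·A.
P = 0.105 atm = 10639 Pa; A = 0.711 cm² = 7.110×10^-5 m².
F = 0.7564 N  (the unit combination reduces to kg·m/s² = N)
0.7564 N × (1 lbf / 4.448 N) = 0.1701 lbf

0.170 lbf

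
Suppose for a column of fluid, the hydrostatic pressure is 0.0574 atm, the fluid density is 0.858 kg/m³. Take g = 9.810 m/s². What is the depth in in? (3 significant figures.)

Solving P = ρ·g·h for h: h = P/(ρ·g).
P = 0.0574 atm = 5816 Pa; ρ = 0.858 kg/m³; g = 9.810 m/s².
h = 691.0 m
691.0 m × (1 in / 0.02540 m) = 27204 in

27200 in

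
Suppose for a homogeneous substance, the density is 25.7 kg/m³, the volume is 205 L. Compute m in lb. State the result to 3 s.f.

Rearranging ρ = m/V for m: m = ρV.
ρ = 25.7 kg/m³; V = 205 L = 0.2050 m³.
m = 5.269 kg
5.269 kg × (1 lb / 0.4536 kg) = 11.62 lb

11.6 lb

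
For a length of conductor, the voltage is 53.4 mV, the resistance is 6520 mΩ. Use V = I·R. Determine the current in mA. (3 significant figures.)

8.19 mA

From Ohm's law: I = V/R.
V = 53.4 mV = 0.05340 V; R = 6520 mΩ = 6.520 Ω.
I = 0.008190 A
0.008190 A × (1 mA / 0.001000 A) = 8.190 mA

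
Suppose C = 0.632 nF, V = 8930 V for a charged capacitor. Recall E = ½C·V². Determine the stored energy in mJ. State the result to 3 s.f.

25.2 mJ

E is given directly by: E = ½CV².
C = 0.632 nF = 6.320×10^-10 F; V = 8930 V.
E = 0.02520 J  (the unit combination reduces to kg·m²/s² = J)
0.02520 J × (1 mJ / 0.001000 J) = 25.20 mJ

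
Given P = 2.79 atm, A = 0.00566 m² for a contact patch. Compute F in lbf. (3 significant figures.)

Rearranging: F = P·A.
P = 2.79 atm = 2.827×10^5 Pa; A = 0.00566 m².
F = 1600 N
1600 N × (1 lbf / 4.448 N) = 359.7 lbf

360 lbf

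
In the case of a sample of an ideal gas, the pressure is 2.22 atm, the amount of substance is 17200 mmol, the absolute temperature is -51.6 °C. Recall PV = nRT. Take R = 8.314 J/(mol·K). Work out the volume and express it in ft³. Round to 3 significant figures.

4.97 ft³

From the ideal-gas law: V = nRT/P.
P = 2.22 atm = 2.249×10^5 Pa; n = 17200 mmol = 17.20 mol; T = -51.6 °C = 221.5 K; R = 8.314 J/(mol·K).
V = 0.1408 m³
0.1408 m³ × (1 ft³ / 0.02832 m³) = 4.974 ft³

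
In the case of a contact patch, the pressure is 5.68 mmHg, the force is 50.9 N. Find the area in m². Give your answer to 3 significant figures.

0.0672 m²

Solving P = F/A for A: A = F/P.
P = 5.68 mmHg = 757.3 Pa; F = 50.9 N.
A = 0.06722 m²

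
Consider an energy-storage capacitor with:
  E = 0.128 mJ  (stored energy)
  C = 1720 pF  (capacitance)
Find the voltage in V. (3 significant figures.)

386 V

Rearranging: V = √(2E/C).
E = 0.128 mJ = 1.280×10^-4 J; C = 1720 pF = 1.720×10^-9 F.
V = 385.8 V  (the unit combination reduces to kg·m²/(A·s³) = V)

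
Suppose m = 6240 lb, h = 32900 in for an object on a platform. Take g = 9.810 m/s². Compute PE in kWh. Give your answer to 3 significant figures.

PE is given directly by: PE = mgh.
m = 6240 lb = 2830 kg; h = 32900 in = 835.7 m; g = 9.810 m/s².
PE = 2.320×10^7 J
2.320×10^7 J × (1 kWh / 3.600×10^6 J) = 6.445 kWh

6.45 kWh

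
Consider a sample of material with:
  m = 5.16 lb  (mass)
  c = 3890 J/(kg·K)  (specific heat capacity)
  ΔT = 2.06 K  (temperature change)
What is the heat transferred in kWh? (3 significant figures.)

0.00521 kWh

Directly: Q = mcΔT.
m = 5.16 lb = 2.341 kg; c = 3890 J/(kg·K); ΔT = 2.06 K.
Q = 18756 J
18756 J × (1 kWh / 3.600×10^6 J) = 0.005210 kWh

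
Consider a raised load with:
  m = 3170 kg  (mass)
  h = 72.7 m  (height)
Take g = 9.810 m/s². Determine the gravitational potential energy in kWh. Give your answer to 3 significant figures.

0.628 kWh

PE is given directly by: PE = mgh.
m = 3170 kg; h = 72.7 m; g = 9.810 m/s².
PE = 2.261×10^6 J
2.261×10^6 J × (1 kWh / 3.600×10^6 J) = 0.6280 kWh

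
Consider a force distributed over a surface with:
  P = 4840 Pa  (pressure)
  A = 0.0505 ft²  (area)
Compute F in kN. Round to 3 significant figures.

Rearranging: F = P·A.
P = 4840 Pa; A = 0.0505 ft² = 0.004692 m².
F = 22.71 N
22.71 N × (1 kN / 1000 N) = 0.02271 kN

0.0227 kN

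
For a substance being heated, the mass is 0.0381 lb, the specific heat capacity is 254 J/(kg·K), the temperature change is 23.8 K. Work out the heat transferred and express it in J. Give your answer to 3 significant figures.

104 J

Q is given directly by: Q = mcΔT.
m = 0.0381 lb = 0.01728 kg; c = 254 J/(kg·K); ΔT = 23.8 K.
Q = 104.5 J  (the unit combination reduces to kg·m²/s² = J)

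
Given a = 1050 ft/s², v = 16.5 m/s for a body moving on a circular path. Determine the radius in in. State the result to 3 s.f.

33.5 in

Solving a = v²/r for r: r = v²/a.
a = 1050 ft/s² = 320.0 m/s²; v = 16.5 m/s.
r = 0.8507 m
0.8507 m × (1 in / 0.02540 m) = 33.49 in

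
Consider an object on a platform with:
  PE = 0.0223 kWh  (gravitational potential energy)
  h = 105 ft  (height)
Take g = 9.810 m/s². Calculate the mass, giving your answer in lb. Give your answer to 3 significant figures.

564 lb

Rearranging PE = m·g·h for m: m = PE/(g·h).
PE = 0.0223 kWh = 80280 J; h = 105 ft = 32.00 m; g = 9.810 m/s².
m = 255.7 kg
255.7 kg × (1 lb / 0.4536 kg) = 563.7 lb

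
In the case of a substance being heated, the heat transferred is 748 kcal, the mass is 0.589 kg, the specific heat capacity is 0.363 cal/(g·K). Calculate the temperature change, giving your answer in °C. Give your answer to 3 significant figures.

3500 °C

Solving Q = m·c·ΔT for ΔT: ΔT = Q/(m·c).
Q = 748 kcal = 3.130×10^6 J; m = 0.589 kg; c = 0.363 cal/(g·K) = 1519 J/(kg·K).
ΔT = 3498 K
Since 1 °C = 1 K, 3498 °C.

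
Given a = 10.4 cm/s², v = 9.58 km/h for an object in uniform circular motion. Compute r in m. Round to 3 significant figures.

Rearranging: r = v²/a.
a = 10.4 cm/s² = 0.1040 m/s²; v = 9.58 km/h = 2.661 m/s.
r = 68.09 m

68.1 m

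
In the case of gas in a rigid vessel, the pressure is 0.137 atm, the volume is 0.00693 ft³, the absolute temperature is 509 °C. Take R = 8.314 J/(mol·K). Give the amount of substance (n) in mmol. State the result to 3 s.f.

0.419 mmol

Rearranging: n = PV/(RT).
P = 0.137 atm = 13882 Pa; V = 0.00693 ft³ = 1.962×10^-4 m³; T = 509 °C = 782.1 K; R = 8.314 J/(mol·K).
n = 4.189×10^-4 mol
4.189×10^-4 mol × (1 mmol / 0.001000 mol) = 0.4189 mmol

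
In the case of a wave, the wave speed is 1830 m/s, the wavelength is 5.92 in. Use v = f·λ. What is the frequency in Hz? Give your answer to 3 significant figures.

Solving v = f·λ for f: f = v/λ.
v = 1830 m/s; λ = 5.92 in = 0.1504 m.
f = 12170 Hz

12200 Hz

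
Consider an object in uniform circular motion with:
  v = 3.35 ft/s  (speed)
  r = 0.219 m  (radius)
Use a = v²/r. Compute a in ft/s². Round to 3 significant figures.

15.6 ft/s²

Directly: a = v²/r.
v = 3.35 ft/s = 1.021 m/s; r = 0.219 m.
a = 4.761 m/s²
4.761 m/s² × (1 ft/s² / 0.3048 m/s²) = 15.62 ft/s²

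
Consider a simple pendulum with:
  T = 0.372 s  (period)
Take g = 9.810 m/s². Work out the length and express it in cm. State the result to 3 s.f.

3.44 cm

Rearranging T = 2π√(L/g) for L: L = g·(T/2π)².
T = 0.372 s; g = 9.810 m/s².
L = 0.03439 m
0.03439 m × (1 cm / 0.01000 m) = 3.439 cm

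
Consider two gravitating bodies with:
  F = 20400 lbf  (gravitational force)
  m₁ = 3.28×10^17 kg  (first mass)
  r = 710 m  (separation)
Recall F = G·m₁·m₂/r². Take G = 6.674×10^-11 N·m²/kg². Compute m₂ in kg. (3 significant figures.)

From Newton's law of gravitation: m₂ = F·r²/(G·m₁).
F = 20400 lbf = 90744 N; m₁ = 3.28×10^17 kg; r = 710 m; G = 6.674×10^-11 N·m²/kg².
m₂ = 2090 kg

2090 kg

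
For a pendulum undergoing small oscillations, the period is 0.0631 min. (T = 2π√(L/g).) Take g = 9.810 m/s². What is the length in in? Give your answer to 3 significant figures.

Solving T = 2π√(L/g) for L: L = g·(T/2π)².
T = 0.0631 min = 3.786 s; g = 9.810 m/s².
L = 3.562 m
3.562 m × (1 in / 0.02540 m) = 140.2 in

140 in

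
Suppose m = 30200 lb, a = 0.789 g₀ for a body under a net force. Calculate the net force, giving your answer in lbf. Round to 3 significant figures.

23800 lbf

F is given directly by: F = m·a.
m = 30200 lb = 13698 kg; a = 0.789 g₀ = 7.737 m/s².
F = 1.060×10^5 N
1.060×10^5 N × (1 lbf / 4.448 N) = 23828 lbf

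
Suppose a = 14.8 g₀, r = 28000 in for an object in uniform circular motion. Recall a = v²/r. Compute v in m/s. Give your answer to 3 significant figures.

Rearranging a = v²/r for v: v = √(a·r).
a = 14.8 g₀ = 145.1 m/s²; r = 28000 in = 711.2 m.
v = 321.3 m/s

321 m/s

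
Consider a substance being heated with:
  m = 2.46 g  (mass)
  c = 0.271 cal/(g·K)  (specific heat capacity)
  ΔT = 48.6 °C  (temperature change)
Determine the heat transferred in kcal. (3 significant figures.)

0.0324 kcal

Q is given directly by: Q = mcΔT.
m = 2.46 g = 0.002460 kg; c = 0.271 cal/(g·K) = 1134 J/(kg·K); ΔT = 48.6 °C = 48.60 K.
Q = 135.6 J
135.6 J × (1 kcal / 4184 J) = 0.03240 kcal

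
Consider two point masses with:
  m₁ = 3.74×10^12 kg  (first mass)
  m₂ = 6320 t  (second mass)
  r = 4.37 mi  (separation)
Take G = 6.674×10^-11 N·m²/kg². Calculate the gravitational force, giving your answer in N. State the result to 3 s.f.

31.9 N

Directly: F = Gm₁m₂/r².
m₁ = 3.74×10^12 kg; m₂ = 6320 t = 6.320×10^6 kg; r = 4.37 mi = 7033 m; G = 6.674×10^-11 N·m²/kg².
F = 31.89 N  (the unit combination reduces to kg·m/s² = N)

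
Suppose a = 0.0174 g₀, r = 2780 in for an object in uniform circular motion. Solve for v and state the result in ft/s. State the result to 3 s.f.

Solving a = v²/r for v: v = √(a·r).
a = 0.0174 g₀ = 0.1706 m/s²; r = 2780 in = 70.61 m.
v = 3.471 m/s
3.471 m/s × (1 ft/s / 0.3048 m/s) = 11.39 ft/s

11.4 ft/s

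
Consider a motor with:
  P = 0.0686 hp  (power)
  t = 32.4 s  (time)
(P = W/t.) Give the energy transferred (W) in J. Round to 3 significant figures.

Rearranging P = W/t for W: W = P·t.
P = 0.0686 hp = 51.16 W; t = 32.4 s.
W = 1657 J  (the unit combination reduces to kg·m²/s² = J)

1660 J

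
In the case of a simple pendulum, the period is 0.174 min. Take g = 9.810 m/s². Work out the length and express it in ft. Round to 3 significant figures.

88.9 ft

Rearranging: L = g·(T/2π)².
T = 0.174 min = 10.44 s; g = 9.810 m/s².
L = 27.08 m
27.08 m × (1 ft / 0.3048 m) = 88.86 ft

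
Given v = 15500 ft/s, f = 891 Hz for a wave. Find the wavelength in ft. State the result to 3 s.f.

17.4 ft

Solving v = f·λ for λ: λ = v/f.
v = 15500 ft/s = 4724 m/s; f = 891 Hz.
λ = 5.302 m
5.302 m × (1 ft / 0.3048 m) = 17.40 ft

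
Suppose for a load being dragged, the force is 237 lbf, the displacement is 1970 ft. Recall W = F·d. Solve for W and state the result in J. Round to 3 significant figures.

W is given directly by: W = F·d.
F = 237 lbf = 1054 N; d = 1970 ft = 600.5 m.
W = 6.330×10^5 J

6.33×10^5 J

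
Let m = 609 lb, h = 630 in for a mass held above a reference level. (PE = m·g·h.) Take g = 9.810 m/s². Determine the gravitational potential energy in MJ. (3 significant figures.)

Directly: PE = mgh.
m = 609 lb = 276.2 kg; h = 630 in = 16.00 m; g = 9.810 m/s².
PE = 43364 J
43364 J × (1 MJ / 1.000×10^6 J) = 0.04336 MJ

0.0434 MJ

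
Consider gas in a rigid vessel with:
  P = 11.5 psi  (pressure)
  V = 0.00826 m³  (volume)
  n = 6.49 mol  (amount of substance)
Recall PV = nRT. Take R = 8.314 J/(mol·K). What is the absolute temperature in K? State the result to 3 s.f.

12.1 K

From the ideal-gas law: T = PV/(nR).
P = 11.5 psi = 79290 Pa; V = 0.00826 m³; n = 6.49 mol; R = 8.314 J/(mol·K).
T = 12.14 K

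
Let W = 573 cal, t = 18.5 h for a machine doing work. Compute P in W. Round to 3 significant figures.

Directly: P = W/t.
W = 573 cal = 2397 J; t = 18.5 h = 66600 s.
P = 0.03600 W  (the unit combination reduces to kg·m²/s³ = W)

0.0360 W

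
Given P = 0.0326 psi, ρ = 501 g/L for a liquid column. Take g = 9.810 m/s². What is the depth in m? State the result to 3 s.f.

Rearranging P = ρ·g·h for h: h = P/(ρ·g).
P = 0.0326 psi = 224.8 Pa; ρ = 501 g/L = 501.0 kg/m³; g = 9.810 m/s².
h = 0.04573 m

0.0457 m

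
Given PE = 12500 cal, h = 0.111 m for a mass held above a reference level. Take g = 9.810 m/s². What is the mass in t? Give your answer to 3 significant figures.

Rearranging PE = m·g·h for m: m = PE/(g·h).
PE = 12500 cal = 52300 J; h = 0.111 m; g = 9.810 m/s².
m = 48030 kg
48030 kg × (1 t / 1000 kg) = 48.03 t

48.0 t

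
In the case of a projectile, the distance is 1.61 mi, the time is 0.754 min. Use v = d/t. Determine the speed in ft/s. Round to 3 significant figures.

188 ft/s

Directly: v = d/t.
d = 1.61 mi = 2591 m; t = 0.754 min = 45.24 s.
v = 57.27 m/s
57.27 m/s × (1 ft/s / 0.3048 m/s) = 187.9 ft/s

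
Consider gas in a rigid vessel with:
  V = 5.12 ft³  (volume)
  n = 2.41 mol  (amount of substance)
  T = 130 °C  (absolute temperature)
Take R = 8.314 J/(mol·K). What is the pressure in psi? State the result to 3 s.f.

8.08 psi

From the ideal-gas law: P = nRT/V.
V = 5.12 ft³ = 0.1450 m³; n = 2.41 mol; T = 130 °C = 403.1 K; R = 8.314 J/(mol·K).
P = 55716 Pa  (the unit combination reduces to kg/(m·s²) = Pa)
55716 Pa × (1 psi / 6895 Pa) = 8.081 psi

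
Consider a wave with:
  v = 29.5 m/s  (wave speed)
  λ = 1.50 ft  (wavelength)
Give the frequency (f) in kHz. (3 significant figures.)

0.0645 kHz

Solving v = f·λ for f: f = v/λ.
v = 29.5 m/s; λ = 1.50 ft = 0.4572 m.
f = 64.52 Hz
64.52 Hz × (1 kHz / 1000 Hz) = 0.06452 kHz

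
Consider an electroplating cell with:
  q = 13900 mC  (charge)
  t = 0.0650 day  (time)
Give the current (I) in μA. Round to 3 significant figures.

2480 μA

Solving q = I·t for I: I = q/t.
q = 13900 mC = 13.90 C; t = 0.0650 day = 5616 s.
I = 0.002475 A
0.002475 A × (1 μA / 1.000×10^-6 A) = 2475 μA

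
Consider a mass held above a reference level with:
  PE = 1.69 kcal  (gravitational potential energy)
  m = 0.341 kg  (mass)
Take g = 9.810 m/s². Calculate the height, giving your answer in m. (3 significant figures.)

Rearranging: h = PE/(m·g).
PE = 1.69 kcal = 7071 J; m = 0.341 kg; g = 9.810 m/s².
h = 2114 m

2110 m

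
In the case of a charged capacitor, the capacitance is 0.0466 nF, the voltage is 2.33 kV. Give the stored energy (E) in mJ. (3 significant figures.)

0.126 mJ

E is given directly by: E = ½CV².
C = 0.0466 nF = 4.660×10^-11 F; V = 2.33 kV = 2330 V.
E = 1.265×10^-4 J
1.265×10^-4 J × (1 mJ / 0.001000 J) = 0.1265 mJ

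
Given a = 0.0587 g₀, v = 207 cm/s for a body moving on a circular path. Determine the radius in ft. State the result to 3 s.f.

24.4 ft

Rearranging: r = v²/a.
a = 0.0587 g₀ = 0.5757 m/s²; v = 207 cm/s = 2.070 m/s.
r = 7.444 m
7.444 m × (1 ft / 0.3048 m) = 24.42 ft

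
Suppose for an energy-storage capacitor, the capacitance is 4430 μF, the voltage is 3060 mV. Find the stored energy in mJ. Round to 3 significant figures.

20.7 mJ

E is given directly by: E = ½CV².
C = 4430 μF = 0.004430 F; V = 3060 mV = 3.060 V.
E = 0.02074 J  (the unit combination reduces to kg·m²/s² = J)
0.02074 J × (1 mJ / 0.001000 J) = 20.74 mJ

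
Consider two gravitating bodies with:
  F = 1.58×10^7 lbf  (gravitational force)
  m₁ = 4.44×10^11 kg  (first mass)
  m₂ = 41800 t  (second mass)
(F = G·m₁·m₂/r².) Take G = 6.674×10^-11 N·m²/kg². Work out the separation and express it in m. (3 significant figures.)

4.20 m

Solving F = G·m₁·m₂/r² for r: r = √(G·m₁m₂/F).
F = 1.58×10^7 lbf = 7.028×10^7 N; m₁ = 4.44×10^11 kg; m₂ = 41800 t = 4.180×10^7 kg; G = 6.674×10^-11 N·m²/kg².
r = 4.198 m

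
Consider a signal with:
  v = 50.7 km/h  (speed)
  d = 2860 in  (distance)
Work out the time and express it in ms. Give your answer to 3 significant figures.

Rearranging v = d/t for t: t = d/v.
v = 50.7 km/h = 14.08 m/s; d = 2860 in = 72.64 m.
t = 5.158 s
5.158 s × (1 ms / 0.001000 s) = 5158 ms

5160 ms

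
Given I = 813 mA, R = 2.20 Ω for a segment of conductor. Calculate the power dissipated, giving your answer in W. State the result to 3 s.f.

Directly: P = I²R.
I = 813 mA = 0.8130 A; R = 2.20 Ω.
P = 1.454 W  (the unit combination reduces to kg·m²/s³ = W)

1.45 W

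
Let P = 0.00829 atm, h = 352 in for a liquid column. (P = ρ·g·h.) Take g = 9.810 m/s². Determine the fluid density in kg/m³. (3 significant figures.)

9.58 kg/m³

Solving P = ρ·g·h for ρ: ρ = P/(g·h).
P = 0.00829 atm = 840.0 Pa; h = 352 in = 8.941 m; g = 9.810 m/s².
ρ = 9.577 kg/m³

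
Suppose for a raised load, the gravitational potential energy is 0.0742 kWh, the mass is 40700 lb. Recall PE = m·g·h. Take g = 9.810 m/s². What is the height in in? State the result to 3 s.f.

Solving PE = m·g·h for h: h = PE/(m·g).
PE = 0.0742 kWh = 2.671×10^5 J; m = 40700 lb = 18461 kg; g = 9.810 m/s².
h = 1.475 m
1.475 m × (1 in / 0.02540 m) = 58.07 in

58.1 in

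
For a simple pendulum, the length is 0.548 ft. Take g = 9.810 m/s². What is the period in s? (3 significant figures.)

T is given directly by: T = 2π√(L/g).
L = 0.548 ft = 0.1670 m; g = 9.810 m/s².
T = 0.8199 s

0.820 s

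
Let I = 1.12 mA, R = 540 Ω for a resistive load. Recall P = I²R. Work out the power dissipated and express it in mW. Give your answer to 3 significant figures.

0.677 mW

Directly: P = I²R.
I = 1.12 mA = 0.001120 A; R = 540 Ω.
P = 6.774×10^-4 W
6.774×10^-4 W × (1 mW / 0.001000 W) = 0.6774 mW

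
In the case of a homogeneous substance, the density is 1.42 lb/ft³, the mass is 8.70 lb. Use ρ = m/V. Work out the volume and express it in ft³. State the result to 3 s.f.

6.13 ft³

Rearranging ρ = m/V for V: V = m/ρ.
ρ = 1.42 lb/ft³ = 22.75 kg/m³; m = 8.70 lb = 3.946 kg.
V = 0.1735 m³
0.1735 m³ × (1 ft³ / 0.02832 m³) = 6.127 ft³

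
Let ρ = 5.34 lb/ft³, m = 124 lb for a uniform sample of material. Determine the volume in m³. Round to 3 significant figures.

Rearranging ρ = m/V for V: V = m/ρ.
ρ = 5.34 lb/ft³ = 85.54 kg/m³; m = 124 lb = 56.25 kg.
V = 0.6575 m³

0.658 m³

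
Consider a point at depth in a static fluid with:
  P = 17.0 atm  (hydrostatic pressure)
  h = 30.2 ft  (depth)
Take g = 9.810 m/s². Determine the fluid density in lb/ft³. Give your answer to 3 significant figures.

Solving P = ρ·g·h for ρ: ρ = P/(g·h).
P = 17.0 atm = 1.723×10^6 Pa; h = 30.2 ft = 9.205 m; g = 9.810 m/s².
ρ = 19075 kg/m³
19075 kg/m³ × (1 lb/ft³ / 16.02 kg/m³) = 1191 lb/ft³

1190 lb/ft³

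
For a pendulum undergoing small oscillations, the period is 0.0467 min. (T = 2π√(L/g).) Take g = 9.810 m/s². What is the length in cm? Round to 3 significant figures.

195 cm

Rearranging T = 2π√(L/g) for L: L = g·(T/2π)².
T = 0.0467 min = 2.802 s; g = 9.810 m/s².
L = 1.951 m
1.951 m × (1 cm / 0.01000 m) = 195.1 cm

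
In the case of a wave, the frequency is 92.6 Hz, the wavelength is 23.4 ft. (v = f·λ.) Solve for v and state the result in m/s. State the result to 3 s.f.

Directly: v = fλ.
f = 92.6 Hz; λ = 23.4 ft = 7.132 m.
v = 660.5 m/s

660 m/s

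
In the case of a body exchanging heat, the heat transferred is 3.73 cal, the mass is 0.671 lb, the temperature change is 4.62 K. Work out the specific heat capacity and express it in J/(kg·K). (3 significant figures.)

11.1 J/(kg·K)

Rearranging Q = m·c·ΔT for c: c = Q/(m·ΔT).
Q = 3.73 cal = 15.61 J; m = 0.671 lb = 0.3044 kg; ΔT = 4.62 K.
c = 11.10 J/(kg·K)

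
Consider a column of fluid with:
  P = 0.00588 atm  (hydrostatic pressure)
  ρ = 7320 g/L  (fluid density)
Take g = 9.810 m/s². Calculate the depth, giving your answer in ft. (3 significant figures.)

Rearranging P = ρ·g·h for h: h = P/(ρ·g).
P = 0.00588 atm = 595.8 Pa; ρ = 7320 g/L = 7320 kg/m³; g = 9.810 m/s².
h = 0.008297 m
0.008297 m × (1 ft / 0.3048 m) = 0.02722 ft

0.0272 ft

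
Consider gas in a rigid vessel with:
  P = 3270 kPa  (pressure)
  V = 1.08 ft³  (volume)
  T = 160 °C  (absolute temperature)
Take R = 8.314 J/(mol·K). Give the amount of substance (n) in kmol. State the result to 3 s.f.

0.0278 kmol

Rearranging PV = nRT for n: n = PV/(RT).
P = 3270 kPa = 3.270×10^6 Pa; V = 1.08 ft³ = 0.03058 m³; T = 160 °C = 433.1 K; R = 8.314 J/(mol·K).
n = 27.77 mol
27.77 mol × (1 kmol / 1000 mol) = 0.02777 kmol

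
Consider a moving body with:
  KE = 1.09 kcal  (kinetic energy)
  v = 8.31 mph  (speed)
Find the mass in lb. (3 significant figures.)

Solving KE = ½mv² for m: m = 2·KE/v².
KE = 1.09 kcal = 4561 J; v = 8.31 mph = 3.715 m/s.
m = 660.9 kg
660.9 kg × (1 lb / 0.4536 kg) = 1457 lb

1460 lb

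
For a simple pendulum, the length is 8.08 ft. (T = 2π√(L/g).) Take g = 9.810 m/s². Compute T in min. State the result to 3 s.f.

0.0525 min

Directly: T = 2π√(L/g).
L = 8.08 ft = 2.463 m; g = 9.810 m/s².
T = 3.148 s
3.148 s × (1 min / 60.00 s) = 0.05247 min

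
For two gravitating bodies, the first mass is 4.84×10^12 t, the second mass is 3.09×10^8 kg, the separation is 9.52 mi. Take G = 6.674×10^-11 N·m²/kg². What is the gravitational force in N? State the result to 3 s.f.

From Newton's law of gravitation: F = Gm₁m₂/r².
m₁ = 4.84×10^12 t = 4.840×10^15 kg; m₂ = 3.09×10^8 kg; r = 9.52 mi = 15321 m; G = 6.674×10^-11 N·m²/kg².
F = 4.252×10^5 N  (the unit combination reduces to kg·m/s² = N)

4.25×10^5 N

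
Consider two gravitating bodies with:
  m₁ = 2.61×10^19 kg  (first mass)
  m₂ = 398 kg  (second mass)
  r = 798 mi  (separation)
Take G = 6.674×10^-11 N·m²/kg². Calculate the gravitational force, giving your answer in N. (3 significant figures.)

From Newton's law of gravitation: F = Gm₁m₂/r².
m₁ = 2.61×10^19 kg; m₂ = 398 kg; r = 798 mi = 1.284×10^6 m; G = 6.674×10^-11 N·m²/kg².
F = 0.4203 N  (the unit combination reduces to kg·m/s² = N)

0.420 N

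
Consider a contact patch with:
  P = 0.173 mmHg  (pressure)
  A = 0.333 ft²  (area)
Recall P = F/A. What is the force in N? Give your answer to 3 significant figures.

Rearranging: F = P·A.
P = 0.173 mmHg = 23.06 Pa; A = 0.333 ft² = 0.03094 m².
F = 0.7135 N

0.714 N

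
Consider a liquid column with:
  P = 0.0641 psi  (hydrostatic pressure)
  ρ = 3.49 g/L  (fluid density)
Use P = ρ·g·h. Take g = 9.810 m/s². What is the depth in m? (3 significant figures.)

12.9 m

Rearranging P = ρ·g·h for h: h = P/(ρ·g).
P = 0.0641 psi = 442.0 Pa; ρ = 3.49 g/L = 3.490 kg/m³; g = 9.810 m/s².
h = 12.91 m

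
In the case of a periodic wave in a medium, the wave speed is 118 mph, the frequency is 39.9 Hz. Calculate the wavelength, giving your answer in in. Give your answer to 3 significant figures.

52.1 in

Solving v = f·λ for λ: λ = v/f.
v = 118 mph = 52.75 m/s; f = 39.9 Hz.
λ = 1.322 m
1.322 m × (1 in / 0.02540 m) = 52.05 in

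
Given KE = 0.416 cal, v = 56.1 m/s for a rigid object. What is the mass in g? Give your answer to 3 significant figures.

1.11 g

Rearranging: m = 2·KE/v².
KE = 0.416 cal = 1.741 J; v = 56.1 m/s.
m = 0.001106 kg
0.001106 kg × (1 g / 0.001000 kg) = 1.106 g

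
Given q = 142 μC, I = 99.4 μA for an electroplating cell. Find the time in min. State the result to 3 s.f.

Rearranging: t = q/I.
q = 142 μC = 1.420×10^-4 C; I = 99.4 μA = 9.940×10^-5 A.
t = 1.429 s
1.429 s × (1 min / 60.00 s) = 0.02381 min

0.0238 min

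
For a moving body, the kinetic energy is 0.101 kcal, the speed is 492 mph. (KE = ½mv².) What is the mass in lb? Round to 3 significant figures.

0.0385 lb

Rearranging KE = ½mv² for m: m = 2·KE/v².
KE = 0.101 kcal = 422.6 J; v = 492 mph = 219.9 m/s.
m = 0.01747 kg
0.01747 kg × (1 lb / 0.4536 kg) = 0.03852 lb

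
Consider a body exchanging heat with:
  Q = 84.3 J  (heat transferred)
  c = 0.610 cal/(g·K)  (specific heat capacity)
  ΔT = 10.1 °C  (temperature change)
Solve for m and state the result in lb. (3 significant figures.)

0.00721 lb

Rearranging: m = Q/(c·ΔT).
Q = 84.3 J; c = 0.610 cal/(g·K) = 2552 J/(kg·K); ΔT = 10.1 °C = 10.10 K.
m = 0.003270 kg
0.003270 kg × (1 lb / 0.4536 kg) = 0.007210 lb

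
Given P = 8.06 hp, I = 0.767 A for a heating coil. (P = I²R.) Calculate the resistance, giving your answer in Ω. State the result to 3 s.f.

10200 Ω

Rearranging: R = P/I².
P = 8.06 hp = 6010 W; I = 0.767 A.
R = 10217 Ω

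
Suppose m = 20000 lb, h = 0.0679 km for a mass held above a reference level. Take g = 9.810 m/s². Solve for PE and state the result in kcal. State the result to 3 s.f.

PE is given directly by: PE = mgh.
m = 20000 lb = 9072 kg; h = 0.0679 km = 67.90 m; g = 9.810 m/s².
PE = 6.043×10^6 J  (the unit combination reduces to kg·m²/s² = J)
6.043×10^6 J × (1 kcal / 4184 J) = 1444 kcal

1440 kcal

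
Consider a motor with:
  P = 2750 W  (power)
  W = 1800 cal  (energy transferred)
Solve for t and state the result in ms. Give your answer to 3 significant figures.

2740 ms

Rearranging: t = W/P.
P = 2750 W; W = 1800 cal = 7531 J.
t = 2.739 s
2.739 s × (1 ms / 0.001000 s) = 2739 ms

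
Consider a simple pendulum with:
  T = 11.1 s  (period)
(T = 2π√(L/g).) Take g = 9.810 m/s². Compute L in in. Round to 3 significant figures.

Rearranging T = 2π√(L/g) for L: L = g·(T/2π)².
T = 11.1 s; g = 9.810 m/s².
L = 30.62 m
30.62 m × (1 in / 0.02540 m) = 1205 in

1210 in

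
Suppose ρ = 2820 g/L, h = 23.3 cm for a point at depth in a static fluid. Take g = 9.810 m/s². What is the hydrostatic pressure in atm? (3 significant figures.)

0.0636 atm

P is given directly by: P = ρgh.
ρ = 2820 g/L = 2820 kg/m³; h = 23.3 cm = 0.2330 m; g = 9.810 m/s².
P = 6446 Pa
6446 Pa × (1 atm / 1.013×10^5 Pa) = 0.06361 atm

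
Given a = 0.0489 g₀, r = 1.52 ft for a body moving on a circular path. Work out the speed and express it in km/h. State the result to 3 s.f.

Rearranging: v = √(a·r).
a = 0.0489 g₀ = 0.4795 m/s²; r = 1.52 ft = 0.4633 m.
v = 0.4714 m/s
0.4714 m/s × (1 km/h / 0.2778 m/s) = 1.697 km/h

1.70 km/h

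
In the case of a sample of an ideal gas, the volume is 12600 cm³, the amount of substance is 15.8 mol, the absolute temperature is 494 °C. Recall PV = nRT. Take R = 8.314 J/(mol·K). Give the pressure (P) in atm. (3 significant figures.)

78.9 atm

P is given directly by: P = nRT/V.
V = 12600 cm³ = 0.01260 m³; n = 15.8 mol; T = 494 °C = 767.1 K; R = 8.314 J/(mol·K).
P = 7.998×10^6 Pa
7.998×10^6 Pa × (1 atm / 1.013×10^5 Pa) = 78.93 atm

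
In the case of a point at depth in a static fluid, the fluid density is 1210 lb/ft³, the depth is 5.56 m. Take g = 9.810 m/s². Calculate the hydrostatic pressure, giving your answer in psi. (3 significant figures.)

P is given directly by: P = ρgh.
ρ = 1210 lb/ft³ = 19382 kg/m³; h = 5.56 m; g = 9.810 m/s².
P = 1.057×10^6 Pa  (the unit combination reduces to kg/(m·s²) = Pa)
1.057×10^6 Pa × (1 psi / 6895 Pa) = 153.3 psi

153 psi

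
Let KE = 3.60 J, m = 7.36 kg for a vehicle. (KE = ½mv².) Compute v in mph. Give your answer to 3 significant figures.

Rearranging: v = √(2·KE/m).
KE = 3.60 J; m = 7.36 kg.
v = 0.9891 m/s
0.9891 m/s × (1 mph / 0.4470 m/s) = 2.212 mph

2.21 mph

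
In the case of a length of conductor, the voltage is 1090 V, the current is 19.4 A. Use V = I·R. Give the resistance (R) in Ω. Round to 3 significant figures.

56.2 Ω

From Ohm's law: R = V/I.
V = 1090 V; I = 19.4 A.
R = 56.19 Ω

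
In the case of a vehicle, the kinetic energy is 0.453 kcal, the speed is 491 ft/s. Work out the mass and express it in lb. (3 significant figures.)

Solving KE = ½mv² for m: m = 2·KE/v².
KE = 0.453 kcal = 1895 J; v = 491 ft/s = 149.7 m/s.
m = 0.1692 kg
0.1692 kg × (1 lb / 0.4536 kg) = 0.3731 lb

0.373 lb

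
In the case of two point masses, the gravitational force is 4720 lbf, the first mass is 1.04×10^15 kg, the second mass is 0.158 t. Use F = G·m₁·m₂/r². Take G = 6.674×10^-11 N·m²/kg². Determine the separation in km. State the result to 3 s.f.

0.0229 km

From Newton's law of gravitation: r = √(G·m₁m₂/F).
F = 4720 lbf = 20996 N; m₁ = 1.04×10^15 kg; m₂ = 0.158 t = 158.0 kg; G = 6.674×10^-11 N·m²/kg².
r = 22.85 m
22.85 m × (1 km / 1000 m) = 0.02285 km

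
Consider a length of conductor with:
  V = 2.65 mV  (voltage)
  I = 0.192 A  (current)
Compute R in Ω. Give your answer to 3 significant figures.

0.0138 Ω

From Ohm's law: R = V/I.
V = 2.65 mV = 0.002650 V; I = 0.192 A.
R = 0.01380 Ω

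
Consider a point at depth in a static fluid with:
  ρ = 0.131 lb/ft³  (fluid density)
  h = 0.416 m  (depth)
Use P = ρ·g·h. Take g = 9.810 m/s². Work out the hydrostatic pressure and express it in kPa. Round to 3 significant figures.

0.00856 kPa

Directly: P = ρgh.
ρ = 0.131 lb/ft³ = 2.098 kg/m³; h = 0.416 m; g = 9.810 m/s².
P = 8.564 Pa  (the unit combination reduces to kg/(m·s²) = Pa)
8.564 Pa × (1 kPa / 1000 Pa) = 0.008564 kPa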